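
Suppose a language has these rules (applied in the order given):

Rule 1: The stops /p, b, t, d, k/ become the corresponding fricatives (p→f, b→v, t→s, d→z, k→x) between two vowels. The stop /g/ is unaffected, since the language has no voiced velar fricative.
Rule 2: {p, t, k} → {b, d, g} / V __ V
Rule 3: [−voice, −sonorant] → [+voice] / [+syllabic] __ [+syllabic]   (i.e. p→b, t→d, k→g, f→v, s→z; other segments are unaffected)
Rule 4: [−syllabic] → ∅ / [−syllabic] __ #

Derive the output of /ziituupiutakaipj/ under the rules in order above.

Rule 1 (intervocalic spirantization): /t/ is a stop between vowels /i/ and /u/, so it spirantizes to the fricative [s]. /p/ is a stop between vowels /u/ and /i/, so it spirantizes to the fricative [f]. /t/ is a stop between vowels /u/ and /a/, so it spirantizes to the fricative [s]. /k/ is a stop between vowels /a/ and /a/, so it spirantizes to the fricative [x]. /ziituupiutakaipj/ → ziisuufiusaxaipj.
Rule 2 (intervocalic voicing): no segment meets the environment; /ziisuufiusaxaipj/ is unchanged.
Rule 3 (intervocalic voicing): /s/ is a voiceless obstruent between vowels /i/ and /u/, so it voices to [z]. /f/ is a voiceless obstruent between vowels /u/ and /i/, so it voices to [v]. /s/ is a voiceless obstruent between vowels /u/ and /a/, so it voices to [z]. /ziisuufiusaxaipj/ → ziizuuviuzaxaipj.
Rule 4 (final cluster simplification): /j/ is the second consonant of a word-final cluster /pj/, so it deletes. /ziizuuviuzaxaipj/ → ziizuuviuzaxaip.

ziizuuviuzaxaip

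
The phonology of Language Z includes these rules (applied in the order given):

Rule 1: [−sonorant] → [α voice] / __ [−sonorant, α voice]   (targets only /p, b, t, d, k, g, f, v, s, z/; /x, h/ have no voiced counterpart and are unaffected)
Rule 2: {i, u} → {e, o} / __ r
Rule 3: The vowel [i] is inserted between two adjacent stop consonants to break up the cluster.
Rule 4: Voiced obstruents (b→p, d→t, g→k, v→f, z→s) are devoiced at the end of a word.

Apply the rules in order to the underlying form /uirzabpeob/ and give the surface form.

uerzapipeop

Rule 1 (regressive voicing assimilation): /b/ precedes the voiceless obstruent /p/, so it devoices to [p] by assimilation. /uirzabpeob/ → uirzappeob.
Rule 2 (pre-rhotic lowering): /i/ is a high vowel immediately before /r/, so it lowers to [e]. /uirzappeob/ → uerzappeob.
Rule 3 (stop-cluster i-epenthesis): /p/ and /p/ form a stop–stop cluster, so [i] is inserted between them. /uerzappeob/ → uerzapipeob.
Rule 4 (final devoicing): /b/ is a voiced obstruent in word-final position, so it devoices to [p]. /uerzapipeob/ → uerzapipeop.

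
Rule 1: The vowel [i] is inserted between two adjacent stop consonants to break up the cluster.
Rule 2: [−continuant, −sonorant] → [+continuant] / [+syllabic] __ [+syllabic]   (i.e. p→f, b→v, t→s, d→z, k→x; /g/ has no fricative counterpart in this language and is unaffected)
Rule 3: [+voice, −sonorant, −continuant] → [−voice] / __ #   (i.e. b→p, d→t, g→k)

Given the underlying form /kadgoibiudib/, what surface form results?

Rule 1 (stop-cluster i-epenthesis): /d/ and /g/ form a stop–stop cluster, so [i] is inserted between them. /kadgoibiudib/ → kadigoibiudib.
Rule 2 (intervocalic spirantization): /d/ is a stop between vowels /a/ and /i/, so it spirantizes to the fricative [z]. /b/ is a stop between vowels /i/ and /i/, so it spirantizes to the fricative [v]. /d/ is a stop between vowels /u/ and /i/, so it spirantizes to the fricative [z]. /kadigoibiudib/ → kazigoiviuzib.
Rule 3 (final devoicing): /b/ is a voiced stop in word-final position, so it devoices to [p]. /kazigoiviuzib/ → kazigoiviuzip.

kazigoiviuzip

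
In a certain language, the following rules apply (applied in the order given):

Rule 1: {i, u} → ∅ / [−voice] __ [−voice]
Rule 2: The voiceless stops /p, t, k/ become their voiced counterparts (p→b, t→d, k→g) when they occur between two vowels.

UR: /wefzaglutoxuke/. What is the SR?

Rule 1 (high vowel syncope): /u/ is a high vowel flanked by voiceless consonants /x/ and /k/, so it deletes. /wefzaglutoxuke/ → wefzaglutoxke.
Rule 2 (intervocalic voicing): /t/ is a voiceless stop between vowels /u/ and /o/, so it voices to [d]. /wefzaglutoxke/ → wefzagludoxke.

wefzagludoxke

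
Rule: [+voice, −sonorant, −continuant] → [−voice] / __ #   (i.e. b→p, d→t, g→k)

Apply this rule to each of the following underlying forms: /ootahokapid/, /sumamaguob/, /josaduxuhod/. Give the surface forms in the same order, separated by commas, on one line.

/ootahokapid/: /d/ is a voiced stop in word-final position, so it devoices to [t]. → [ootahokapit].
/sumamaguob/: /b/ is a voiced stop in word-final position, so it devoices to [p]. → [sumamaguop].
/josaduxuhod/: /d/ is a voiced stop in word-final position, so it devoices to [t]. → [josaduxuhot].

ootahokapit, sumamaguop, josaduxuhot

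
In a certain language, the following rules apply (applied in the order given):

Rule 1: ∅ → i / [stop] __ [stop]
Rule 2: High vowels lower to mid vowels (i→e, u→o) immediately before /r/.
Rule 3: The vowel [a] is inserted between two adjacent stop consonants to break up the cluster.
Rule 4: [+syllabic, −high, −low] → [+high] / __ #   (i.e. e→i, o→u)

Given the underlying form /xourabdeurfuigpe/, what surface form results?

Rule 1 (stop-cluster i-epenthesis): /b/ and /d/ form a stop–stop cluster, so [i] is inserted between them. /g/ and /p/ form a stop–stop cluster, so [i] is inserted between them. /xourabdeurfuigpe/ → xourabideurfuigipe.
Rule 2 (pre-rhotic lowering): /u/ is a high vowel immediately before /r/, so it lowers to [o]. /u/ is a high vowel immediately before /r/, so it lowers to [o]. /xourabideurfuigipe/ → xoorabideorfuigipe.
Rule 3 (stop-cluster a-epenthesis): no segment meets the environment; /xoorabideorfuigipe/ is unchanged.
Rule 4 (final vowel raising): /e/ is a mid vowel in word-final position, so it raises to [i]. /xoorabideorfuigipe/ → xoorabideorfuigipi.

xoorabideorfuigipi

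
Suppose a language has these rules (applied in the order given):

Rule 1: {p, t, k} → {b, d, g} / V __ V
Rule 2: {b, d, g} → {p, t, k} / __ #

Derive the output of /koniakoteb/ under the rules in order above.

Rule 1 (intervocalic voicing): /k/ is a voiceless stop between vowels /a/ and /o/, so it voices to [g]. /t/ is a voiceless stop between vowels /o/ and /e/, so it voices to [d]. /koniakoteb/ → koniagodeb.
Rule 2 (final devoicing): /b/ is a voiced stop in word-final position, so it devoices to [p]. /koniagodeb/ → koniagodep.

koniagodep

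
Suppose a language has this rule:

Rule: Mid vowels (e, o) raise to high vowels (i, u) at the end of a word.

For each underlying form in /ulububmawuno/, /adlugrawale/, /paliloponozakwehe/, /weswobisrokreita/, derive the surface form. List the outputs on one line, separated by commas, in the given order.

/ulububmawuno/: /o/ is a mid vowel in word-final position, so it raises to [u]. → [ulububmawunu].
/adlugrawale/: /e/ is a mid vowel in word-final position, so it raises to [i]. → [adlugrawali].
/paliloponozakwehe/: /e/ is a mid vowel in word-final position, so it raises to [i]. → [paliloponozakwehi].
/weswobisrokreita/: the rule's environment is not met; surfaces unchanged as [weswobisrokreita].

ulububmawunu, adlugrawali, paliloponozakwehi, weswobisrokreita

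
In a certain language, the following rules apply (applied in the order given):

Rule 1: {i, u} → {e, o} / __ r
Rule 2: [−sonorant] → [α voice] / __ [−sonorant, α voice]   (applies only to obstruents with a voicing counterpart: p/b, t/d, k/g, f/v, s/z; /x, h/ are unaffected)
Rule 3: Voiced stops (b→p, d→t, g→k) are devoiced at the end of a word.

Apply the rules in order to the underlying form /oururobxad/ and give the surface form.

oororopxat

Rule 1 (pre-rhotic lowering): /u/ is a high vowel immediately before /r/, so it lowers to [o]. /u/ is a high vowel immediately before /r/, so it lowers to [o]. /oururobxad/ → oororobxad.
Rule 2 (regressive voicing assimilation): /b/ precedes the voiceless obstruent /x/, so it devoices to [p] by assimilation. /oororobxad/ → oororopxad.
Rule 3 (final devoicing): /d/ is a voiced stop in word-final position, so it devoices to [t]. /oororopxad/ → oororopxat.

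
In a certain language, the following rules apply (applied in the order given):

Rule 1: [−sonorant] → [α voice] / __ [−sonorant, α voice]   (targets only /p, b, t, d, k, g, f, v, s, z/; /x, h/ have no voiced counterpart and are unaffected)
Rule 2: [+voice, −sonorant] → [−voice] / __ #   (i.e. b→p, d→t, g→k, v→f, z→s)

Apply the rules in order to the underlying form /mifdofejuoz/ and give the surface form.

Rule 1 (regressive voicing assimilation): /f/ precedes the voiced obstruent /d/, so it voices to [v] by assimilation. /mifdofejuoz/ → mivdofejuoz.
Rule 2 (final devoicing): /z/ is a voiced obstruent in word-final position, so it devoices to [s]. /mivdofejuoz/ → mivdofejuos.

mivdofejuos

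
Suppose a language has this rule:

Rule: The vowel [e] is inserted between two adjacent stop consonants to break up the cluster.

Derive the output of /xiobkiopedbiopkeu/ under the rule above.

xiobekiopedebiopekeu

/b/ and /k/ form a stop–stop cluster, so [e] is inserted between them.
/d/ and /b/ form a stop–stop cluster, so [e] is inserted between them.
/p/ and /k/ form a stop–stop cluster, so [e] is inserted between them.
Surface form: [xiobekiopedebiopekeu].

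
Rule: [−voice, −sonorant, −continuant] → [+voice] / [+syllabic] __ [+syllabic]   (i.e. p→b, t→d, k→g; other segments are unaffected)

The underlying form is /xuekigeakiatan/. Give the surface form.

/k/ is a voiceless stop between vowels /e/ and /i/, so it voices to [g].
/k/ is a voiceless stop between vowels /a/ and /i/, so it voices to [g].
/t/ is a voiceless stop between vowels /a/ and /a/, so it voices to [d].
Surface form: [xuegigeagiadan].

xuegigeagiadan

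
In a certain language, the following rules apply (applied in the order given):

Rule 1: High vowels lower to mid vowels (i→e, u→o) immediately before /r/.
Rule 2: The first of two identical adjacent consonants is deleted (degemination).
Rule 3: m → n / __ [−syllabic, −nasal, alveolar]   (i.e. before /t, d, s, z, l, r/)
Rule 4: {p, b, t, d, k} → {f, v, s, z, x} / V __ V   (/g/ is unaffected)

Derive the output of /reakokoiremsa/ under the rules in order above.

Rule 1 (pre-rhotic lowering): /i/ is a high vowel immediately before /r/, so it lowers to [e]. /reakokoiremsa/ → reakokoeremsa.
Rule 2 (degemination): no segment meets the environment; /reakokoeremsa/ is unchanged.
Rule 3 (nasal place assimilation): /m/ precedes the alveolar consonant /s/, so it assimilates in place to [n]. /reakokoeremsa/ → reakokoerensa.
Rule 4 (intervocalic spirantization): /k/ is a stop between vowels /a/ and /o/, so it spirantizes to the fricative [x]. /k/ is a stop between vowels /o/ and /o/, so it spirantizes to the fricative [x]. /reakokoerensa/ → reaxoxoerensa.

reaxoxoerensa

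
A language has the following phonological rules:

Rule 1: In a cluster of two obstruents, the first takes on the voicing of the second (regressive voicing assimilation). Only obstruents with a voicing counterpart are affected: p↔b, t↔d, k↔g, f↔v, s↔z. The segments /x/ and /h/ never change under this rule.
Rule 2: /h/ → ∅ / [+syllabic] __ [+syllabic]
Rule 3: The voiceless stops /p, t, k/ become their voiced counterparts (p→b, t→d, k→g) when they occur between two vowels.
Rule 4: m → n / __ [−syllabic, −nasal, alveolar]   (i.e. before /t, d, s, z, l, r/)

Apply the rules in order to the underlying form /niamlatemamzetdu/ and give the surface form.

Rule 1 (regressive voicing assimilation): /t/ precedes the voiced obstruent /d/, so it voices to [d] by assimilation. /niamlatemamzetdu/ → niamlatemamzeddu.
Rule 2 (intervocalic h-deletion): no segment meets the environment; /niamlatemamzeddu/ is unchanged.
Rule 3 (intervocalic voicing): /t/ is a voiceless stop between vowels /a/ and /e/, so it voices to [d]. /niamlatemamzeddu/ → niamlademamzeddu.
Rule 4 (nasal place assimilation): /m/ precedes the alveolar consonant /l/, so it assimilates in place to [n]. /m/ precedes the alveolar consonant /z/, so it assimilates in place to [n]. /niamlademamzeddu/ → nianlademanzeddu.

nianlademanzeddu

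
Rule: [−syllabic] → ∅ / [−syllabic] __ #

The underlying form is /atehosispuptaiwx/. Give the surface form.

atehosispuptaiw

/x/ is the second consonant of a word-final cluster /wx/, so it deletes.
The other instances of /t/, /h/, /s/, /p/, /w/ do not occur in the required environment and remain unchanged.
Surface form: [atehosispuptaiw].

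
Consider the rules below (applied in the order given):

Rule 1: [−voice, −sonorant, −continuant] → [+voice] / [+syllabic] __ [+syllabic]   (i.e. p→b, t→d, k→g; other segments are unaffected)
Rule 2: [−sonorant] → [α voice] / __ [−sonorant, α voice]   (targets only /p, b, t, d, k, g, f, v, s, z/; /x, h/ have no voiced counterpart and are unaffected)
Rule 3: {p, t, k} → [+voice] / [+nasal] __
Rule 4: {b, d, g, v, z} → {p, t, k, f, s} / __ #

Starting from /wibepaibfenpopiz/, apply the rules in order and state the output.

Rule 1 (intervocalic voicing): /p/ is a voiceless stop between vowels /e/ and /a/, so it voices to [b]. /p/ is a voiceless stop between vowels /o/ and /i/, so it voices to [b]. /wibepaibfenpopiz/ → wibebaibfenpobiz.
Rule 2 (regressive voicing assimilation): /b/ precedes the voiceless obstruent /f/, so it devoices to [p] by assimilation. /wibebaibfenpobiz/ → wibebaipfenpobiz.
Rule 3 (post-nasal voicing): /p/ is a voiceless stop immediately after the nasal /n/, so it voices to [b]. /wibebaipfenpobiz/ → wibebaipfenbobiz.
Rule 4 (final devoicing): /z/ is a voiced obstruent in word-final position, so it devoices to [s]. /wibebaipfenbobiz/ → wibebaipfenbobis.

wibebaipfenbobis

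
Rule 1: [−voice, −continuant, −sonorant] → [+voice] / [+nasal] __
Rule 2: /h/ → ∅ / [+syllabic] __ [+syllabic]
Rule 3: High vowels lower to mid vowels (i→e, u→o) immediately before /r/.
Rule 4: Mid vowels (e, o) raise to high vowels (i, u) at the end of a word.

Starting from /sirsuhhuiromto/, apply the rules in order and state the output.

Rule 1 (post-nasal voicing): /t/ is a voiceless stop immediately after the nasal /m/, so it voices to [d]. /sirsuhhuiromto/ → sirsuhhuiromdo.
Rule 2 (intervocalic h-deletion): no segment meets the environment; /sirsuhhuiromdo/ is unchanged.
Rule 3 (pre-rhotic lowering): /i/ is a high vowel immediately before /r/, so it lowers to [e]. /i/ is a high vowel immediately before /r/, so it lowers to [e]. /sirsuhhuiromdo/ → sersuhhueromdo.
Rule 4 (final vowel raising): /o/ is a mid vowel in word-final position, so it raises to [u]. /sersuhhueromdo/ → sersuhhueromdu.

sersuhhueromdu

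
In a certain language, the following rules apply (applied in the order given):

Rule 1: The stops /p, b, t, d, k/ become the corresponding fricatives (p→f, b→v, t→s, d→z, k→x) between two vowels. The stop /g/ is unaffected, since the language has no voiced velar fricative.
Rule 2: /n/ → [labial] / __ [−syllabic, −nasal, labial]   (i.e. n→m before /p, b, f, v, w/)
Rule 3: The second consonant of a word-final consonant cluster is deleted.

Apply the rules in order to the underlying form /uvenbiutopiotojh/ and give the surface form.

uvembiusofiosoj

Rule 1 (intervocalic spirantization): /t/ is a stop between vowels /u/ and /o/, so it spirantizes to the fricative [s]. /p/ is a stop between vowels /o/ and /i/, so it spirantizes to the fricative [f]. /t/ is a stop between vowels /o/ and /o/, so it spirantizes to the fricative [s]. /uvenbiutopiotojh/ → uvenbiusofiosojh.
Rule 2 (nasal place assimilation): /n/ precedes the labial consonant /b/, so it assimilates in place to [m]. /uvenbiusofiosojh/ → uvembiusofiosojh.
Rule 3 (final cluster simplification): /h/ is the second consonant of a word-final cluster /jh/, so it deletes. /uvembiusofiosojh/ → uvembiusofiosoj.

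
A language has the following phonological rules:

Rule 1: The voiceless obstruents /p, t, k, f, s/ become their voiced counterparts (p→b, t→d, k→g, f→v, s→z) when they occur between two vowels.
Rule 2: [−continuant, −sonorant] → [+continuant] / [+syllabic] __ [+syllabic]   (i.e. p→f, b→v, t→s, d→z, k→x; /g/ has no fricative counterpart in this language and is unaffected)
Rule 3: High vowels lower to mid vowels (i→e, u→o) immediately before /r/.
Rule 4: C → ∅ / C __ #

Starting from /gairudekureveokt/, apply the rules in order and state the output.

Rule 1 (intervocalic voicing): /k/ is a voiceless obstruent between vowels /e/ and /u/, so it voices to [g]. /gairudekureveokt/ → gairudegureveokt.
Rule 2 (intervocalic spirantization): /d/ is a stop between vowels /u/ and /e/, so it spirantizes to the fricative [z]. /gairudegureveokt/ → gairuzegureveokt.
Rule 3 (pre-rhotic lowering): /i/ is a high vowel immediately before /r/, so it lowers to [e]. /u/ is a high vowel immediately before /r/, so it lowers to [o]. /gairuzegureveokt/ → gaeruzegoreveokt.
Rule 4 (final cluster simplification): /t/ is the second consonant of a word-final cluster /kt/, so it deletes. /gaeruzegoreveokt/ → gaeruzegoreveok.

gaeruzegoreveok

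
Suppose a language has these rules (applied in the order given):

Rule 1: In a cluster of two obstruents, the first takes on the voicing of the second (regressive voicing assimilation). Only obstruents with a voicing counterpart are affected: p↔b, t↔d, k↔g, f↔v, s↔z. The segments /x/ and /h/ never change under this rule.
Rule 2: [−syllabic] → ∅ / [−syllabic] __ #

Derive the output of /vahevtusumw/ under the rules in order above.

Rule 1 (regressive voicing assimilation): /v/ precedes the voiceless obstruent /t/, so it devoices to [f] by assimilation. /vahevtusumw/ → vaheftusumw.
Rule 2 (final cluster simplification): /w/ is the second consonant of a word-final cluster /mw/, so it deletes. /vaheftusumw/ → vaheftusum.

vaheftusum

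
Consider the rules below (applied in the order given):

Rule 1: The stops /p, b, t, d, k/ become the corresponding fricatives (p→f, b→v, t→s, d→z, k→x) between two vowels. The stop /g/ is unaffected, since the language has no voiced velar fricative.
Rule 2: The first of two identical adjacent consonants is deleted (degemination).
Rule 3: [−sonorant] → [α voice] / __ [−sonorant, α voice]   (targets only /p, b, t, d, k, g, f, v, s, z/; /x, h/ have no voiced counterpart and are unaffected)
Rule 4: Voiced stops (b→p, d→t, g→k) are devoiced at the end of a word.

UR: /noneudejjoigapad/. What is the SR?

Rule 1 (intervocalic spirantization): /d/ is a stop between vowels /u/ and /e/, so it spirantizes to the fricative [z]. /p/ is a stop between vowels /a/ and /a/, so it spirantizes to the fricative [f]. /noneudejjoigapad/ → noneuzejjoigafad.
Rule 2 (degemination): /jj/ is a geminate; the first /j/ deletes. /noneuzejjoigafad/ → noneuzejoigafad.
Rule 3 (regressive voicing assimilation): no segment meets the environment; /noneuzejoigafad/ is unchanged.
Rule 4 (final devoicing): /d/ is a voiced stop in word-final position, so it devoices to [t]. /noneuzejoigafad/ → noneuzejoigafat.

noneuzejoigafat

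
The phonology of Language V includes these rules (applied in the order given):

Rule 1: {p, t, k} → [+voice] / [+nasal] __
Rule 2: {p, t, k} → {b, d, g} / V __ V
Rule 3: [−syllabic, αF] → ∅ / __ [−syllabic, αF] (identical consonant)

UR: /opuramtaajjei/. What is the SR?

Rule 1 (post-nasal voicing): /t/ is a voiceless stop immediately after the nasal /m/, so it voices to [d]. /opuramtaajjei/ → opuramdaajjei.
Rule 2 (intervocalic voicing): /p/ is a voiceless stop between vowels /o/ and /u/, so it voices to [b]. /opuramdaajjei/ → oburamdaajjei.
Rule 3 (degemination): /jj/ is a geminate; the first /j/ deletes. /oburamdaajjei/ → oburamdaajei.

oburamdaajei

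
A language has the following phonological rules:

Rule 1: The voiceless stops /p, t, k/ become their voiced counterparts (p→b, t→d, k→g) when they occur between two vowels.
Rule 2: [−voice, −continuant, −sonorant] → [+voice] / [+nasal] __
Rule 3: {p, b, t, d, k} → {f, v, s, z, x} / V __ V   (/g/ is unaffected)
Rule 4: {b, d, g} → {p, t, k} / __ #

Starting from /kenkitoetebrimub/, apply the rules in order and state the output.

Rule 1 (intervocalic voicing): /t/ is a voiceless stop between vowels /i/ and /o/, so it voices to [d]. /t/ is a voiceless stop between vowels /e/ and /e/, so it voices to [d]. /kenkitoetebrimub/ → kenkidoedebrimub.
Rule 2 (post-nasal voicing): /k/ is a voiceless stop immediately after the nasal /n/, so it voices to [g]. /kenkidoedebrimub/ → kengidoedebrimub.
Rule 3 (intervocalic spirantization): /d/ is a stop between vowels /i/ and /o/, so it spirantizes to the fricative [z]. /d/ is a stop between vowels /e/ and /e/, so it spirantizes to the fricative [z]. /kengidoedebrimub/ → kengizoezebrimub.
Rule 4 (final devoicing): /b/ is a voiced stop in word-final position, so it devoices to [p]. /kengizoezebrimub/ → kengizoezebrimup.

kengizoezebrimup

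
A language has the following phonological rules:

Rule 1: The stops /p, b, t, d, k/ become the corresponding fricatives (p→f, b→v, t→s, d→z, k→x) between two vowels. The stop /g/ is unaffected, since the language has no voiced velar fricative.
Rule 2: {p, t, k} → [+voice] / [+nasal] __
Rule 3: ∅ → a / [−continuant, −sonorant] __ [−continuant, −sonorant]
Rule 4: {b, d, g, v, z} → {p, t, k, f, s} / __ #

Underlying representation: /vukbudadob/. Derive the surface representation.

vukabuzazop

Rule 1 (intervocalic spirantization): /d/ is a stop between vowels /u/ and /a/, so it spirantizes to the fricative [z]. /d/ is a stop between vowels /a/ and /o/, so it spirantizes to the fricative [z]. /vukbudadob/ → vukbuzazob.
Rule 2 (post-nasal voicing): no segment meets the environment; /vukbuzazob/ is unchanged.
Rule 3 (stop-cluster a-epenthesis): /k/ and /b/ form a stop–stop cluster, so [a] is inserted between them. /vukbuzazob/ → vukabuzazob.
Rule 4 (final devoicing): /b/ is a voiced obstruent in word-final position, so it devoices to [p]. /vukabuzazob/ → vukabuzazop.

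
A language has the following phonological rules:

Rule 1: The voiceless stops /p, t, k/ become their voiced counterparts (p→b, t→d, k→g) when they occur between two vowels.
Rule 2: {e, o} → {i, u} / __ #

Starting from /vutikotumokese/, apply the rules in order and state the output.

vudigodumogesi

Rule 1 (intervocalic voicing): /t/ is a voiceless stop between vowels /u/ and /i/, so it voices to [d]. /k/ is a voiceless stop between vowels /i/ and /o/, so it voices to [g]. /t/ is a voiceless stop between vowels /o/ and /u/, so it voices to [d]. /k/ is a voiceless stop between vowels /o/ and /e/, so it voices to [g]. /vutikotumokese/ → vudigodumogese.
Rule 2 (final vowel raising): /e/ is a mid vowel in word-final position, so it raises to [i]. /vudigodumogese/ → vudigodumogesi.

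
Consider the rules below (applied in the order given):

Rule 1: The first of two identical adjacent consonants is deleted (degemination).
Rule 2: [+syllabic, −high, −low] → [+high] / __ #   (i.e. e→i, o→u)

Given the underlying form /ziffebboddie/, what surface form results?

zifebodii

Rule 1 (degemination): /ff/ is a geminate; the first /f/ deletes. /bb/ is a geminate; the first /b/ deletes. /dd/ is a geminate; the first /d/ deletes. /ziffebboddie/ → zifebodie.
Rule 2 (final vowel raising): /e/ is a mid vowel in word-final position, so it raises to [i]. /zifebodie/ → zifebodii.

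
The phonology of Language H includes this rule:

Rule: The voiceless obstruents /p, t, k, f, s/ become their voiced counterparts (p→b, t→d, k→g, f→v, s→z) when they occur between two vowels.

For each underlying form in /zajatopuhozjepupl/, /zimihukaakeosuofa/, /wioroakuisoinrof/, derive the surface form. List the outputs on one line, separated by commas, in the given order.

/zajatopuhozjepupl/: /t/ is a voiceless obstruent between vowels /a/ and /o/, so it voices to [d]. /p/ is a voiceless obstruent between vowels /o/ and /u/, so it voices to [b]. /p/ is a voiceless obstruent between vowels /e/ and /u/, so it voices to [b]. → [zajadobuhozjebupl].
/zimihukaakeosuofa/: /k/ is a voiceless obstruent between vowels /u/ and /a/, so it voices to [g]. /k/ is a voiceless obstruent between vowels /a/ and /e/, so it voices to [g]. /s/ is a voiceless obstruent between vowels /o/ and /u/, so it voices to [z]. /f/ is a voiceless obstruent between vowels /o/ and /a/, so it voices to [v]. → [zimihugaageozuova].
/wioroakuisoinrof/: /k/ is a voiceless obstruent between vowels /a/ and /u/, so it voices to [g]. /s/ is a voiceless obstruent between vowels /i/ and /o/, so it voices to [z]. → [wioroaguizoinrof].

zajadobuhozjebupl, zimihugaageozuova, wioroaguizoinrof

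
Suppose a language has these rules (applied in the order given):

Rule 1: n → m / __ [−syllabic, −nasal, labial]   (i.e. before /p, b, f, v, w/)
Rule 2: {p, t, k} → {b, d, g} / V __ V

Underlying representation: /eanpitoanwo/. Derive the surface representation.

eampidoamwo

Rule 1 (nasal place assimilation): /n/ precedes the labial consonant /p/, so it assimilates in place to [m]. /n/ precedes the labial consonant /w/, so it assimilates in place to [m]. /eanpitoanwo/ → eampitoamwo.
Rule 2 (intervocalic voicing): /t/ is a voiceless stop between vowels /i/ and /o/, so it voices to [d]. /eampitoamwo/ → eampidoamwo.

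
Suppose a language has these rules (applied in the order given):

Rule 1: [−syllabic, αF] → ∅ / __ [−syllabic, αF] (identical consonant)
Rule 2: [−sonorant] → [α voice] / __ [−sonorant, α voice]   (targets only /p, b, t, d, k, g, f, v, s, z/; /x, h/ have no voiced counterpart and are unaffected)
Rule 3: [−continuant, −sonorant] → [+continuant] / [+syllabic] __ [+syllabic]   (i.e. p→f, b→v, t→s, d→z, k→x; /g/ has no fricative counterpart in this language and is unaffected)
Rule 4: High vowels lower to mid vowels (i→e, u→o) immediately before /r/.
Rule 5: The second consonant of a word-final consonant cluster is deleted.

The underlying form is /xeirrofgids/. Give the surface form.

xeerovgit

Rule 1 (degemination): /rr/ is a geminate; the first /r/ deletes. /xeirrofgids/ → xeirofgids.
Rule 2 (regressive voicing assimilation): /f/ precedes the voiced obstruent /g/, so it voices to [v] by assimilation. /d/ precedes the voiceless obstruent /s/, so it devoices to [t] by assimilation. /xeirofgids/ → xeirovgits.
Rule 3 (intervocalic spirantization): no segment meets the environment; /xeirovgits/ is unchanged.
Rule 4 (pre-rhotic lowering): /i/ is a high vowel immediately before /r/, so it lowers to [e]. /xeirovgits/ → xeerovgits.
Rule 5 (final cluster simplification): /s/ is the second consonant of a word-final cluster /ts/, so it deletes. /xeerovgits/ → xeerovgit.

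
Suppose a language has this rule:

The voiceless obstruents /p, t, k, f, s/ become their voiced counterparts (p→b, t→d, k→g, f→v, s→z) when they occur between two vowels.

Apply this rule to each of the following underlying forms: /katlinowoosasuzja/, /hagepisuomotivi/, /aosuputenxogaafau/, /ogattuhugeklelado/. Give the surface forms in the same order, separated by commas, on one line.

katlinowoozazuzja, hagebizuomodivi, aozubudenxogaavau, ogattuhugeklelado

/katlinowoosasuzja/: /s/ is a voiceless obstruent between vowels /o/ and /a/, so it voices to [z]. /s/ is a voiceless obstruent between vowels /a/ and /u/, so it voices to [z]. → [katlinowoozazuzja].
/hagepisuomotivi/: /p/ is a voiceless obstruent between vowels /e/ and /i/, so it voices to [b]. /s/ is a voiceless obstruent between vowels /i/ and /u/, so it voices to [z]. /t/ is a voiceless obstruent between vowels /o/ and /i/, so it voices to [d]. → [hagebizuomodivi].
/aosuputenxogaafau/: /s/ is a voiceless obstruent between vowels /o/ and /u/, so it voices to [z]. /p/ is a voiceless obstruent between vowels /u/ and /u/, so it voices to [b]. /t/ is a voiceless obstruent between vowels /u/ and /e/, so it voices to [d]. /f/ is a voiceless obstruent between vowels /a/ and /a/, so it voices to [v]. → [aozubudenxogaavau].
/ogattuhugeklelado/: the rule's environment is not met; surfaces unchanged as [ogattuhugeklelado].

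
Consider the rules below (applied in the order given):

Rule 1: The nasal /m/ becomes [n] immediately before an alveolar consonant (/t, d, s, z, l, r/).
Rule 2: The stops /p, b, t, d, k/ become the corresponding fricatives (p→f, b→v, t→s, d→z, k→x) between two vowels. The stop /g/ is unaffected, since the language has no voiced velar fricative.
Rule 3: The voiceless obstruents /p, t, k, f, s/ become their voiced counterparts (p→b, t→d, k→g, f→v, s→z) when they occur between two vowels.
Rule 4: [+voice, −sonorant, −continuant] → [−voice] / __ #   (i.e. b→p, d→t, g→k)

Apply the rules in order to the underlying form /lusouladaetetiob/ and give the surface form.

luzoulazaezeziop

Rule 1 (nasal place assimilation): no segment meets the environment; /lusouladaetetiob/ is unchanged.
Rule 2 (intervocalic spirantization): /d/ is a stop between vowels /a/ and /a/, so it spirantizes to the fricative [z]. /t/ is a stop between vowels /e/ and /e/, so it spirantizes to the fricative [s]. /t/ is a stop between vowels /e/ and /i/, so it spirantizes to the fricative [s]. /lusouladaetetiob/ → lusoulazaesesiob.
Rule 3 (intervocalic voicing): /s/ is a voiceless obstruent between vowels /u/ and /o/, so it voices to [z]. /s/ is a voiceless obstruent between vowels /e/ and /e/, so it voices to [z]. /s/ is a voiceless obstruent between vowels /e/ and /i/, so it voices to [z]. /lusoulazaesesiob/ → luzoulazaezeziob.
Rule 4 (final devoicing): /b/ is a voiced stop in word-final position, so it devoices to [p]. /luzoulazaezeziob/ → luzoulazaezeziop.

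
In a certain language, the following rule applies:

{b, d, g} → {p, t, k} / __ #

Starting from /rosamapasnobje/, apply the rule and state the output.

rosamapasnobje

No segment of /rosamapasnobje/ meets the structural description of the rule, so the form surfaces unchanged.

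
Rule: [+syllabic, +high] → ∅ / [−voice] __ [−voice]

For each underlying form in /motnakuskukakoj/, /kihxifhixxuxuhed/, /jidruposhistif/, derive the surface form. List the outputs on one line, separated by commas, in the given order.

motnakskkakoj, khxfhxxxhed, jidruposhstf

/motnakuskukakoj/: /u/ is a high vowel flanked by voiceless consonants /k/ and /s/, so it deletes. /u/ is a high vowel flanked by voiceless consonants /k/ and /k/, so it deletes. → [motnakskkakoj].
/kihxifhixxuxuhed/: /i/ is a high vowel flanked by voiceless consonants /k/ and /h/, so it deletes. /i/ is a high vowel flanked by voiceless consonants /x/ and /f/, so it deletes. /i/ is a high vowel flanked by voiceless consonants /h/ and /x/, so it deletes. /u/ is a high vowel flanked by voiceless consonants /x/ and /x/, so it deletes. /u/ is a high vowel flanked by voiceless consonants /x/ and /h/, so it deletes. → [khxfhxxxhed].
/jidruposhistif/: /i/ is a high vowel flanked by voiceless consonants /h/ and /s/, so it deletes. /i/ is a high vowel flanked by voiceless consonants /t/ and /f/, so it deletes. → [jidruposhstf].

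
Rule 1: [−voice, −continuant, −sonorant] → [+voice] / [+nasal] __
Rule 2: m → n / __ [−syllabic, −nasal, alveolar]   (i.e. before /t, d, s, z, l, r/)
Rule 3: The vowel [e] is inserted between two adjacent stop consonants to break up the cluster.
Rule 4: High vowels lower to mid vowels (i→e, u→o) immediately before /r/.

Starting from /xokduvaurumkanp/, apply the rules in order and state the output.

Rule 1 (post-nasal voicing): /k/ is a voiceless stop immediately after the nasal /m/, so it voices to [g]. /p/ is a voiceless stop immediately after the nasal /n/, so it voices to [b]. /xokduvaurumkanp/ → xokduvaurumganb.
Rule 2 (nasal place assimilation): no segment meets the environment; /xokduvaurumganb/ is unchanged.
Rule 3 (stop-cluster e-epenthesis): /k/ and /d/ form a stop–stop cluster, so [e] is inserted between them. /xokduvaurumganb/ → xokeduvaurumganb.
Rule 4 (pre-rhotic lowering): /u/ is a high vowel immediately before /r/, so it lowers to [o]. /xokeduvaurumganb/ → xokeduvaorumganb.

xokeduvaorumganb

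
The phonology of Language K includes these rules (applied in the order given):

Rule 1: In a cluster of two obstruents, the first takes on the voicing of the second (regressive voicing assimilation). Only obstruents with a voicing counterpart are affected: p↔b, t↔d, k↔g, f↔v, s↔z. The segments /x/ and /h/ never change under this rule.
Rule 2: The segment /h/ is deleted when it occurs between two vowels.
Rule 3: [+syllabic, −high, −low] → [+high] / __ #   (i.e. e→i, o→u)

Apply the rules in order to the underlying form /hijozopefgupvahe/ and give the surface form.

hijozopevgubvai

Rule 1 (regressive voicing assimilation): /f/ precedes the voiced obstruent /g/, so it voices to [v] by assimilation. /p/ precedes the voiced obstruent /v/, so it voices to [b] by assimilation. /hijozopefgupvahe/ → hijozopevgubvahe.
Rule 2 (intervocalic h-deletion): /h/ occurs between vowels /a/ and /e/, so it deletes. /hijozopevgubvahe/ → hijozopevgubvae.
Rule 3 (final vowel raising): /e/ is a mid vowel in word-final position, so it raises to [i]. /hijozopevgubvae/ → hijozopevgubvai.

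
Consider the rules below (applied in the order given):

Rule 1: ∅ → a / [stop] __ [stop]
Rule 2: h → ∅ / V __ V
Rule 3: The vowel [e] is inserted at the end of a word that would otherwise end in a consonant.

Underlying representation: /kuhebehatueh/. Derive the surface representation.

kuebeatuehe

Rule 1 (stop-cluster a-epenthesis): no segment meets the environment; /kuhebehatueh/ is unchanged.
Rule 2 (intervocalic h-deletion): /h/ occurs between vowels /u/ and /e/, so it deletes. /h/ occurs between vowels /e/ and /a/, so it deletes. /kuhebehatueh/ → kuebeatueh.
Rule 3 (final e-epenthesis): the form ends in the consonant /h/, so [e] is inserted word-finally. /kuebeatueh/ → kuebeatuehe.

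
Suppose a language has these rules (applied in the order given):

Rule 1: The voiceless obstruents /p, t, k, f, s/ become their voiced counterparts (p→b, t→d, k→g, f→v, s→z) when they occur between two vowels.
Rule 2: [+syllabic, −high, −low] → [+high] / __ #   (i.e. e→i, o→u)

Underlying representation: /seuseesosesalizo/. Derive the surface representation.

seuzeezozezalizu

Rule 1 (intervocalic voicing): /s/ is a voiceless obstruent between vowels /u/ and /e/, so it voices to [z]. /s/ is a voiceless obstruent between vowels /e/ and /o/, so it voices to [z]. /s/ is a voiceless obstruent between vowels /o/ and /e/, so it voices to [z]. /s/ is a voiceless obstruent between vowels /e/ and /a/, so it voices to [z]. /seuseesosesalizo/ → seuzeezozezalizo.
Rule 2 (final vowel raising): /o/ is a mid vowel in word-final position, so it raises to [u]. /seuzeezozezalizo/ → seuzeezozezalizu.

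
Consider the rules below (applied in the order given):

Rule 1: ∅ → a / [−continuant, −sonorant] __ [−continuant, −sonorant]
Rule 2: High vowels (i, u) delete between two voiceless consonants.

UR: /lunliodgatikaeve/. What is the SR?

Rule 1 (stop-cluster a-epenthesis): /d/ and /g/ form a stop–stop cluster, so [a] is inserted between them. /lunliodgatikaeve/ → lunliodagatikaeve.
Rule 2 (high vowel syncope): /i/ is a high vowel flanked by voiceless consonants /t/ and /k/, so it deletes. /lunliodagatikaeve/ → lunliodagatkaeve.

lunliodagatkaeve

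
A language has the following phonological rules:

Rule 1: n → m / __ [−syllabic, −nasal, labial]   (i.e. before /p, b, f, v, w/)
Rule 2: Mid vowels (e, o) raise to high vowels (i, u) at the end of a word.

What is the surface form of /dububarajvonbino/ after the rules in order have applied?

Rule 1 (nasal place assimilation): /n/ precedes the labial consonant /b/, so it assimilates in place to [m]. /dububarajvonbino/ → dububarajvombino.
Rule 2 (final vowel raising): /o/ is a mid vowel in word-final position, so it raises to [u]. /dububarajvombino/ → dububarajvombinu.

dububarajvombinu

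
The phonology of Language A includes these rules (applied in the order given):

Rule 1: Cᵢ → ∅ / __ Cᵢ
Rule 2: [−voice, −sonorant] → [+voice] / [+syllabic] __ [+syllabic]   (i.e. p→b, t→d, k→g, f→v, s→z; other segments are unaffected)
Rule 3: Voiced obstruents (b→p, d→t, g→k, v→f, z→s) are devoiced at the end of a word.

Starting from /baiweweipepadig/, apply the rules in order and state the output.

Rule 1 (degemination): no segment meets the environment; /baiweweipepadig/ is unchanged.
Rule 2 (intervocalic voicing): /p/ is a voiceless obstruent between vowels /i/ and /e/, so it voices to [b]. /p/ is a voiceless obstruent between vowels /e/ and /a/, so it voices to [b]. /baiweweipepadig/ → baiweweibebadig.
Rule 3 (final devoicing): /g/ is a voiced obstruent in word-final position, so it devoices to [k]. /baiweweibebadig/ → baiweweibebadik.

baiweweibebadik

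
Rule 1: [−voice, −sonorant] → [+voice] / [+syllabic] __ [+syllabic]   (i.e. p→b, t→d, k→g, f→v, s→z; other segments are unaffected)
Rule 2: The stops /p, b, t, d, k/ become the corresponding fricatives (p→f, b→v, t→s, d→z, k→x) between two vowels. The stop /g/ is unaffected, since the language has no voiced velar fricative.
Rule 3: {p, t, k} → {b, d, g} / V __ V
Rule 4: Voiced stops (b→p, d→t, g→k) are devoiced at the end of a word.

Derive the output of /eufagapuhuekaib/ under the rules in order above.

euvagavuhuegaip

Rule 1 (intervocalic voicing): /f/ is a voiceless obstruent between vowels /u/ and /a/, so it voices to [v]. /p/ is a voiceless obstruent between vowels /a/ and /u/, so it voices to [b]. /k/ is a voiceless obstruent between vowels /e/ and /a/, so it voices to [g]. /eufagapuhuekaib/ → euvagabuhuegaib.
Rule 2 (intervocalic spirantization): /b/ is a stop between vowels /a/ and /u/, so it spirantizes to the fricative [v]. /euvagabuhuegaib/ → euvagavuhuegaib.
Rule 3 (intervocalic voicing): no segment meets the environment; /euvagavuhuegaib/ is unchanged.
Rule 4 (final devoicing): /b/ is a voiced stop in word-final position, so it devoices to [p]. /euvagavuhuegaib/ → euvagavuhuegaip.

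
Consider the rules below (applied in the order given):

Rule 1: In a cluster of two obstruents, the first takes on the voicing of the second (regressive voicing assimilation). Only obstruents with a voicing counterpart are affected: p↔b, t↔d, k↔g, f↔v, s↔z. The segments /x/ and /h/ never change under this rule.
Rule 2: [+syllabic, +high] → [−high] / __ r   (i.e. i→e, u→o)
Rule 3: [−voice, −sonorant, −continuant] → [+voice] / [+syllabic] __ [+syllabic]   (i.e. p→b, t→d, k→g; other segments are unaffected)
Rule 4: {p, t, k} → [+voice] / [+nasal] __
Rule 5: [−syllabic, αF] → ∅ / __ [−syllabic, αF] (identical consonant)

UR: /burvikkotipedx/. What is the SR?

borvikodibetx

Rule 1 (regressive voicing assimilation): /d/ precedes the voiceless obstruent /x/, so it devoices to [t] by assimilation. /burvikkotipedx/ → burvikkotipetx.
Rule 2 (pre-rhotic lowering): /u/ is a high vowel immediately before /r/, so it lowers to [o]. /burvikkotipetx/ → borvikkotipetx.
Rule 3 (intervocalic voicing): /t/ is a voiceless stop between vowels /o/ and /i/, so it voices to [d]. /p/ is a voiceless stop between vowels /i/ and /e/, so it voices to [b]. /borvikkotipetx/ → borvikkodibetx.
Rule 4 (post-nasal voicing): no segment meets the environment; /borvikkodibetx/ is unchanged.
Rule 5 (degemination): /kk/ is a geminate; the first /k/ deletes. /borvikkodibetx/ → borvikodibetx.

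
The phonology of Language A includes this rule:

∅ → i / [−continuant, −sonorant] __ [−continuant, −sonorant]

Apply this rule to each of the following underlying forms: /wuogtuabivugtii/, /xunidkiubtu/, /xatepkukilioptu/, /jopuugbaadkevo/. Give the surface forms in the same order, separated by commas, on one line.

wuogituabivugitii, xunidikiubitu, xatepikukiliopitu, jopuugibaadikevo

/wuogtuabivugtii/: /g/ and /t/ form a stop–stop cluster, so [i] is inserted between them. /g/ and /t/ form a stop–stop cluster, so [i] is inserted between them. → [wuogituabivugitii].
/xunidkiubtu/: /d/ and /k/ form a stop–stop cluster, so [i] is inserted between them. /b/ and /t/ form a stop–stop cluster, so [i] is inserted between them. → [xunidikiubitu].
/xatepkukilioptu/: /p/ and /k/ form a stop–stop cluster, so [i] is inserted between them. /p/ and /t/ form a stop–stop cluster, so [i] is inserted between them. → [xatepikukiliopitu].
/jopuugbaadkevo/: /g/ and /b/ form a stop–stop cluster, so [i] is inserted between them. /d/ and /k/ form a stop–stop cluster, so [i] is inserted between them. → [jopuugibaadikevo].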